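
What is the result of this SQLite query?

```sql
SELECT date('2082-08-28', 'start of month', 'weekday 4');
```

2082-08-06

`start of month` rewinds 2082-08-28 to 2082-08-01.
`weekday 4` advances to the next Thursday; 2082-08-01 is a Saturday, so it moves forward to 2082-08-06.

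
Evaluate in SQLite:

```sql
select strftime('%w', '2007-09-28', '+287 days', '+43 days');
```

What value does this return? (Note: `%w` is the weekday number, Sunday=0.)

6

First apply '+287 days', '+43 days': 2007-09-28 → 2008-08-23.
2008-08-23 is a Saturday; with Sunday=0 that is 6.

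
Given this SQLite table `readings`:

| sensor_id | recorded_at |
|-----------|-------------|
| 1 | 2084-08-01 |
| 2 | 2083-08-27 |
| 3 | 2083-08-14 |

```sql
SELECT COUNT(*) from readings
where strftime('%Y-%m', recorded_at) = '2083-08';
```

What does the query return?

Rows with year-month 2083-08: 2083-08-27, 2083-08-14 → 2.

2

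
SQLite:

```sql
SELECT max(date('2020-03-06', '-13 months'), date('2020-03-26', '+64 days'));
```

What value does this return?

date('2020-03-06', '-13 months') → 2019-02-06.
date('2020-03-26', '+64 days') → 2020-05-29.
Later of the two is 2020-05-29.

2020-05-29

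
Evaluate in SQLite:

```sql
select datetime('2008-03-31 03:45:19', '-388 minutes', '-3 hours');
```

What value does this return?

388 minutes = 6h 28m; -388 minutes from 2008-03-31 03:45:19 is 2008-03-30 21:17:19 (crosses midnight).
-3 hours from 2008-03-30 21:17:19 is 2008-03-30 18:17:19.

2008-03-30 18:17:19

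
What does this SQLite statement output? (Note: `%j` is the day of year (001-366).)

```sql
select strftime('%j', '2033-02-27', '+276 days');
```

334

First apply '+276 days': 2033-02-27 → 2033-11-30.
Day-of-year for 2033-11-30: days since 2033-01-01 inclusive = 334, zero-padded to 334.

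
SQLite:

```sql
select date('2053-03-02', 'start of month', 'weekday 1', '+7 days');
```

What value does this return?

2053-03-10

`start of month` rewinds 2053-03-02 to 2053-03-01.
`weekday 1` advances to the next Monday; 2053-03-01 is a Saturday, so it moves forward to 2053-03-03.
Advancing 7 more days within March lands on 2053-03-10.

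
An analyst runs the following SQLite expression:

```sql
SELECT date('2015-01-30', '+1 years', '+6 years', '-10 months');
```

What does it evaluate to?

2021-03-30

Adding +1 year to 2015-01-30 gives 2016-01-30.
Adding +6 years to 2016-01-30 gives 2022-01-30.
Adding -10 months to 2022-01-30 gives 2021-03-30.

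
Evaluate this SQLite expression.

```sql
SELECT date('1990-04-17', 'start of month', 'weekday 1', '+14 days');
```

1990-04-16

`start of month` rewinds 1990-04-17 to 1990-04-01.
`weekday 1` advances to the next Monday; 1990-04-01 is a Sunday, so it moves forward to 1990-04-02.
Advancing 14 more days within April lands on 1990-04-16.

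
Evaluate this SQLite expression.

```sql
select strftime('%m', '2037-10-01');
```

10

`%m` extracts the 2-digit month (01-12): 10.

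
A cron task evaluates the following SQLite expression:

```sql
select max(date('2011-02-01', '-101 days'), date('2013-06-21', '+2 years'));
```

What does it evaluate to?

date('2011-02-01', '-101 days') → 2010-10-23.
date('2013-06-21', '+2 years') → 2015-06-21.
Later of the two is 2015-06-21.

2015-06-21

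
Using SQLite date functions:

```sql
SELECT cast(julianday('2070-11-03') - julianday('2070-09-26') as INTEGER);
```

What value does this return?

4 days remain in September 2070 after the 26th (30 − 26).
October 2070: 31 days.
Then 3 days into November 2070.
Total: 4 + 31 + 3 = 38.

38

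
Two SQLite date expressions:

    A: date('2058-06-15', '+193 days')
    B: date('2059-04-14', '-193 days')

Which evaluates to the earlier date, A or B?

B

A = 2058-12-25.
B = 2058-10-03.
B is earlier.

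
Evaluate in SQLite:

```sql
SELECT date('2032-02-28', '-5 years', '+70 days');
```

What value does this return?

Adding -5 years to 2032-02-28 gives 2027-02-28.
Applying '+70 days' to 2027-02-28: counting 70 days forward gives 2027-05-09.

2027-05-09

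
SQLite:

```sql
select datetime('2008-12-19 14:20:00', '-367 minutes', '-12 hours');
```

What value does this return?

367 minutes = 6h 7m; -367 minutes from 2008-12-19 14:20:00 is 2008-12-19 08:13:00.
-12 hours from 2008-12-19 08:13:00 is 2008-12-18 20:13:00 (crosses midnight).

2008-12-18 20:13:00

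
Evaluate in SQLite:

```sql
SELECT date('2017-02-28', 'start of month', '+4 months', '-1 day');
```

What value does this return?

`start of month` rewinds 2017-02-28 to 2017-02-01.
Adding +4 months to 2017-02-01 gives 2017-06-01.
Going back 1 day from 2017-06-01 reaches 2017-05-31 (last day of May, 31 days).

2017-05-31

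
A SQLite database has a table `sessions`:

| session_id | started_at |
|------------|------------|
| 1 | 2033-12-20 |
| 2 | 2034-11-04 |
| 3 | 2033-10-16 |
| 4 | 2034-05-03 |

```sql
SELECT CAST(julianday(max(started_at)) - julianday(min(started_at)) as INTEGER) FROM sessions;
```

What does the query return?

MIN = 2033-10-16, MAX = 2034-11-04.
15 days remain in October 2033 after the 16th (31 − 16).
Full months from November 2033 through October 2034 contribute their day counts.
Then 4 days into November 2034.
Total: 15 + 30 + 31 + 31 + 28 + 31 + 30 + 31 + 30 + 31 + 31 + 30 + 31 + 4 = 384.

384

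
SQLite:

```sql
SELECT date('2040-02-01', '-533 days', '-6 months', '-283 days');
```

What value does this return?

2037-05-10

Applying '-533 days' to 2040-02-01: counting 533 days back gives 2038-08-17.
Adding -6 months to 2038-08-17 gives 2038-02-17.
Applying '-283 days' to 2038-02-17: counting 283 days back gives 2037-05-10.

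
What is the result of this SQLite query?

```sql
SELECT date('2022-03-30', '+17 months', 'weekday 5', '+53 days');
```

2023-10-24

Adding +17 months to 2022-03-30 gives 2023-08-30.
`weekday 5` advances to the next Friday; 2023-08-30 is a Wednesday, so it moves forward to 2023-09-01.
Applying '+53 days' to 2023-09-01: counting 53 days forward gives 2023-10-24.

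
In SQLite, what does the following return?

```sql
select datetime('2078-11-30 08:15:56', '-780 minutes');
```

2078-11-29 19:15:56

780 minutes = 13h 0m; -780 minutes from 2078-11-30 08:15:56 is 2078-11-29 19:15:56 (crosses midnight).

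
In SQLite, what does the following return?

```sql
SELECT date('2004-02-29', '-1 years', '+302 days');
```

2003-12-28

Adding -1 year to 2004-02-29 targets 2003-02-29, but 2003 is not a leap year, so SQLite normalizes to 2003-03-01.
Applying '+302 days' to 2003-03-01: counting 302 days forward gives 2003-12-28.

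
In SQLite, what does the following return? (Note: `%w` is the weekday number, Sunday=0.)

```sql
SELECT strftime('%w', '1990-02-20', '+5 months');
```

First apply '+5 months': 1990-02-20 → 1990-07-20.
1990-07-20 is a Friday; with Sunday=0 that is 5.

5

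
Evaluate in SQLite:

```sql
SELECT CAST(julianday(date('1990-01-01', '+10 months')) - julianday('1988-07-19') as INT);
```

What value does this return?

Adding +10 months to 1990-01-01 gives 1990-11-01.
12 days remain in July 1988 after the 19th (31 − 19).
Full months from August 1988 through October 1990 contribute their day counts.
Then 1 day into November 1990.
Total: 12 + 31 + 30 + 31 + 30 + 31 + 31 + 28 + 31 + 30 + 31 + 30 + 31 + 31 + 30 + 31 + 30 + 31 + 31 + 28 + 31 + 30 + 31 + 30 + 31 + 31 + 30 + 31 + 1 = 835.

835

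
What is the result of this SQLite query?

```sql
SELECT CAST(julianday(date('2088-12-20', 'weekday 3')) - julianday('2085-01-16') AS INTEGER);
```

1436

`weekday 3` advances to the next Wednesday; 2088-12-20 is a Monday, so it moves forward to 2088-12-22.
15 days remain in January 2085 after the 16th (31 − 16).
Full months from February 2085 through November 2088 contribute their day counts.
Then 22 days into December 2088.
Total: 15 + 28 + 31 + 30 + 31 + 30 + 31 + 31 + 30 + 31 + 30 + 31 + 31 + 28 + 31 + 30 + 31 + 30 + 31 + 31 + 30 + 31 + 30 + 31 + 31 + 28 + 31 + 30 + 31 + 30 + 31 + 31 + 30 + 31 + 30 + 31 + 31 + 29 + 31 + 30 + 31 + 30 + 31 + 31 + 30 + 31 + 30 + 22 = 1436.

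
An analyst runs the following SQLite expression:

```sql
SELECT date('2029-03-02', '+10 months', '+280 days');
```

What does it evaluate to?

2030-10-09

Adding +10 months to 2029-03-02 gives 2030-01-02.
Applying '+280 days' to 2030-01-02: counting 280 days forward gives 2030-10-09.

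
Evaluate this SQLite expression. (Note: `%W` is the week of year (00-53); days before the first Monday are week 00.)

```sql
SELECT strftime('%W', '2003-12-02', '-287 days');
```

First apply '-287 days': 2003-12-02 → 2003-02-18.
2003-02-18 is a Tuesday. SQLite's %W counts Mondays since the year started; the result is 07.

07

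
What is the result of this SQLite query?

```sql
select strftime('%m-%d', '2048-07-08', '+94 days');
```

First apply '+94 days': 2048-07-08 → 2048-10-10.
`%m-%d` extracts the month-day: 10-10.

10-10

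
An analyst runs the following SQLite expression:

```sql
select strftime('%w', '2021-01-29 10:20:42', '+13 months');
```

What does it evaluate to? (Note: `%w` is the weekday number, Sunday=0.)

2

First apply '+13 months': 2021-01-29 10:20:42 → 2022-03-01 10:20:42.
2022-03-01 is a Tuesday; with Sunday=0 that is 2.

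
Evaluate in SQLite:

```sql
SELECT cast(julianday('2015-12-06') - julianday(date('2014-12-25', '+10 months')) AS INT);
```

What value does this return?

42

Adding +10 months to 2014-12-25 gives 2015-10-25.
6 days remain in October 2015 after the 25th (31 − 25).
November 2015: 30 days.
Then 6 days into December 2015.
Total: 6 + 30 + 6 = 42.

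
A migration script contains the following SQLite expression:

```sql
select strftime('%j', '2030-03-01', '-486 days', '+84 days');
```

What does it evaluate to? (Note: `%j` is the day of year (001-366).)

023

First apply '-486 days', '+84 days': 2030-03-01 → 2029-01-23.
Day-of-year for 2029-01-23: days since 2029-01-01 inclusive = 23, zero-padded to 023.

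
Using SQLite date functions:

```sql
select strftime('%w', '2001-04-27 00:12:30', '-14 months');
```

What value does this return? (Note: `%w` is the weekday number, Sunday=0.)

0

First apply '-14 months': 2001-04-27 00:12:30 → 2000-02-27 00:12:30.
2000-02-27 is a Sunday; with Sunday=0 that is 0.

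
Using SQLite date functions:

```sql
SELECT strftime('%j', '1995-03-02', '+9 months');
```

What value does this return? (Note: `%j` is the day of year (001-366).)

First apply '+9 months': 1995-03-02 → 1995-12-02.
Day-of-year for 1995-12-02: days since 1995-01-01 inclusive = 336, zero-padded to 336.

336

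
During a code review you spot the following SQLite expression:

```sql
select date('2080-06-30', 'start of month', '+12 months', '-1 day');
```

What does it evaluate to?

2081-05-31

`start of month` rewinds 2080-06-30 to 2080-06-01.
Adding +12 months to 2080-06-01 gives 2081-06-01.
Going back 1 day from 2081-06-01 reaches 2081-05-31 (last day of May, 31 days).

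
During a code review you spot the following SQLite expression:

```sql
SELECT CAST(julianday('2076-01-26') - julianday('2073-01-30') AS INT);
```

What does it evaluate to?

1091

1 day remains in January 2073 after the 30th (31 − 30).
Full months from February 2073 through December 2075 contribute their day counts.
Then 26 days into January 2076.
Total: 1 + 28 + 31 + 30 + 31 + 30 + 31 + 31 + 30 + 31 + 30 + 31 + 31 + 28 + 31 + 30 + 31 + 30 + 31 + 31 + 30 + 31 + 30 + 31 + 31 + 28 + 31 + 30 + 31 + 30 + 31 + 31 + 30 + 31 + 30 + 31 + 26 = 1091.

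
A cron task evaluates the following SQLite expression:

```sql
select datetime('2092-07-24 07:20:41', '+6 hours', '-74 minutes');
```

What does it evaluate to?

2092-07-24 12:06:41

+6 hours from 2092-07-24 07:20:41 is 2092-07-24 13:20:41.
74 minutes = 1h 14m; -74 minutes from 2092-07-24 13:20:41 is 2092-07-24 12:06:41.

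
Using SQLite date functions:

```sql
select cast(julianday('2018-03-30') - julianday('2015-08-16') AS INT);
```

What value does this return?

15 days remain in August 2015 after the 16th (31 − 16).
Full months from September 2015 through February 2018 contribute their day counts.
Then 30 days into March 2018.
Total: 15 + 30 + 31 + 30 + 31 + 31 + 29 + 31 + 30 + 31 + 30 + 31 + 31 + 30 + 31 + 30 + 31 + 31 + 28 + 31 + 30 + 31 + 30 + 31 + 31 + 30 + 31 + 30 + 31 + 31 + 28 + 30 = 957.

957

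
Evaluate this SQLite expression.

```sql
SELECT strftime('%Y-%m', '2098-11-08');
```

`%Y-%m` extracts the year-month: 2098-11.

2098-11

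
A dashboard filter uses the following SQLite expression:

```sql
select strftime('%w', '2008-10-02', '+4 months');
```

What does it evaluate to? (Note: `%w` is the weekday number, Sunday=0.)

1

First apply '+4 months': 2008-10-02 → 2009-02-02.
2009-02-02 is a Monday; with Sunday=0 that is 1.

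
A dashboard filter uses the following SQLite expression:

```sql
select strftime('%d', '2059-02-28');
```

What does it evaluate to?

28

`%d` extracts the 2-digit day of month: 28.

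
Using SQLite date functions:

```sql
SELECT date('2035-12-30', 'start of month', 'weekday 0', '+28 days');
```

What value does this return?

`start of month` rewinds 2035-12-30 to 2035-12-01.
`weekday 0` advances to the next Sunday; 2035-12-01 is a Saturday, so it moves forward to 2035-12-02.
Advancing 28 more days within December lands on 2035-12-30.

2035-12-30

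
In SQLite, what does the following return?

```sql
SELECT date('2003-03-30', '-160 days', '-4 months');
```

Applying '-160 days' to 2003-03-30: counting 160 days back gives 2002-10-21.
Adding -4 months to 2002-10-21 gives 2002-06-21.

2002-06-21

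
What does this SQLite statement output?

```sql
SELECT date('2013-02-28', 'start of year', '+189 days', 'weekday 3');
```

`start of year` rewinds 2013-02-28 to 2013-01-01.
Applying '+189 days' to 2013-01-01: counting 189 days forward gives 2013-07-09.
`weekday 3` advances to the next Wednesday; 2013-07-09 is a Tuesday, so it moves forward to 2013-07-10.

2013-07-10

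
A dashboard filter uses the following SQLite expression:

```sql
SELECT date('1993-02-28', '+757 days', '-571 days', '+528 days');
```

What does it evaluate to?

Applying '+757 days' to 1993-02-28: counting 757 days forward gives 1995-03-27.
Applying '-571 days' to 1995-03-27: counting 571 days back gives 1993-09-02.
Applying '+528 days' to 1993-09-02: counting 528 days forward gives 1995-02-12.

1995-02-12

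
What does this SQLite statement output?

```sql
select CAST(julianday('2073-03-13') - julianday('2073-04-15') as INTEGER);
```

18 days remain in March 2073 after the 13th (31 − 13).
Then 15 days into April 2073.
Total: 18 + 15 = 33.
The subtraction is earlier − later, so the result is −33 → -33.

-33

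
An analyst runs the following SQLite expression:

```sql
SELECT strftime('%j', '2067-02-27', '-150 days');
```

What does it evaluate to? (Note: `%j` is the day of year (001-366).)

First apply '-150 days': 2067-02-27 → 2066-09-30.
Day-of-year for 2066-09-30: days since 2066-01-01 inclusive = 273, zero-padded to 273.

273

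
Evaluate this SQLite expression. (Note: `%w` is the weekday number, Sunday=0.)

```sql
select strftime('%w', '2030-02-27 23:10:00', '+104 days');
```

2

First apply '+104 days': 2030-02-27 23:10:00 → 2030-06-11 23:10:00.
2030-06-11 is a Tuesday; with Sunday=0 that is 2.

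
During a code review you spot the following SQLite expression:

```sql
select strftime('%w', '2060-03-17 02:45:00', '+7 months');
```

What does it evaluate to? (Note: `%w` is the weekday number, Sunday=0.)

0

First apply '+7 months': 2060-03-17 02:45:00 → 2060-10-17 02:45:00.
2060-10-17 is a Sunday; with Sunday=0 that is 0.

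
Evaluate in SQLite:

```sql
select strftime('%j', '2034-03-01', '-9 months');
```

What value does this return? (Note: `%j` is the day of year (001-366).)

152

First apply '-9 months': 2034-03-01 → 2033-06-01.
Day-of-year for 2033-06-01: days since 2033-01-01 inclusive = 152, zero-padded to 152.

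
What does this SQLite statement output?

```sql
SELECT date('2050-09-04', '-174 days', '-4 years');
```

2046-03-14

Applying '-174 days' to 2050-09-04: counting 174 days back gives 2050-03-14.
Adding -4 years to 2050-03-14 gives 2046-03-14.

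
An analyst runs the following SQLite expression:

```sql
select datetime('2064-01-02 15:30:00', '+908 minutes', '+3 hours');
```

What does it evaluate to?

2064-01-03 09:38:00

908 minutes = 15h 8m; +908 minutes from 2064-01-02 15:30:00 is 2064-01-03 06:38:00 (crosses midnight).
+3 hours from 2064-01-03 06:38:00 is 2064-01-03 09:38:00.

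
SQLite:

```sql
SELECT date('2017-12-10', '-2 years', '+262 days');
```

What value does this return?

2016-08-28

Adding -2 years to 2017-12-10 gives 2015-12-10.
Applying '+262 days' to 2015-12-10: counting 262 days forward gives 2016-08-28.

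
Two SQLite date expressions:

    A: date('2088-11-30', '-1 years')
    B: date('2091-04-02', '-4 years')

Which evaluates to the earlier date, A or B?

A = 2087-11-30.
B = 2087-04-02.
B is earlier.

B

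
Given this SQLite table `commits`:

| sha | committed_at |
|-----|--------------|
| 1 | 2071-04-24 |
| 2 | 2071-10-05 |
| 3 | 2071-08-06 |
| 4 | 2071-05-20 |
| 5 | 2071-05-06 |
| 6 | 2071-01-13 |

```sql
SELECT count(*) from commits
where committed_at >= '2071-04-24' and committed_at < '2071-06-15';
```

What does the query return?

Rows in [2071-04-24, 2071-06-15): 2071-04-24, 2071-05-20, 2071-05-06 → 3 rows.

3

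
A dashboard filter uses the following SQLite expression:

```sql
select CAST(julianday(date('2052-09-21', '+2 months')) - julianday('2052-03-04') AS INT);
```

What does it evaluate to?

262

Adding +2 months to 2052-09-21 gives 2052-11-21.
27 days remain in March 2052 after the 4th (31 − 4).
Full months from April 2052 through October 2052 contribute their day counts.
Then 21 days into November 2052.
Total: 27 + 30 + 31 + 30 + 31 + 31 + 30 + 31 + 21 = 262.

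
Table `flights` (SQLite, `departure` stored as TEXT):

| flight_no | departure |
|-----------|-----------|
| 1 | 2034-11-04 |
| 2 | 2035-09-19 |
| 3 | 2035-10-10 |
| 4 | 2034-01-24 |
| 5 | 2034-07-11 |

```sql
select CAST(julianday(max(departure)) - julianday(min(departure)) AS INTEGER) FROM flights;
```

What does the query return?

624

MIN = 2034-01-24, MAX = 2035-10-10.
7 days remain in January 2034 after the 24th (31 − 24).
Full months from February 2034 through September 2035 contribute their day counts.
Then 10 days into October 2035.
Total: 7 + 28 + 31 + 30 + 31 + 30 + 31 + 31 + 30 + 31 + 30 + 31 + 31 + 28 + 31 + 30 + 31 + 30 + 31 + 31 + 30 + 10 = 624.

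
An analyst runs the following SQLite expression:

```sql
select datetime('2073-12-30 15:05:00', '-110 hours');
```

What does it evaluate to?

-110 hours from 2073-12-30 15:05:00 is 2073-12-26 01:05:00 (crosses midnight).

2073-12-26 01:05:00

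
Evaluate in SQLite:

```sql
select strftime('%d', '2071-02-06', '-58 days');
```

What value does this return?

First apply '-58 days': 2071-02-06 → 2070-12-10.
`%d` extracts the 2-digit day of month: 10.

10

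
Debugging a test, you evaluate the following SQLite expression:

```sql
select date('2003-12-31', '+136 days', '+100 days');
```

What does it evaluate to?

2004-08-23

Applying '+136 days' to 2003-12-31: counting 136 days forward gives 2004-05-15.
Applying '+100 days' to 2004-05-15: counting 100 days forward gives 2004-08-23.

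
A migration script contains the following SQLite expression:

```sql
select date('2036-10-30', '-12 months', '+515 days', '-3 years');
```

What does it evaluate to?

2034-03-28

Adding -12 months to 2036-10-30 gives 2035-10-30.
Applying '+515 days' to 2035-10-30: counting 515 days forward gives 2037-03-28.
Adding -3 years to 2037-03-28 gives 2034-03-28.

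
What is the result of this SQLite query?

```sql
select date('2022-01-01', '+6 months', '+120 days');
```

Adding +6 months to 2022-01-01 gives 2022-07-01.
Applying '+120 days' to 2022-07-01: counting 120 days forward gives 2022-10-29.

2022-10-29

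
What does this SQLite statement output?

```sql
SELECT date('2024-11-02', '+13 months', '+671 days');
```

Adding +13 months to 2024-11-02 gives 2025-12-02.
Applying '+671 days' to 2025-12-02: counting 671 days forward gives 2027-10-04.

2027-10-04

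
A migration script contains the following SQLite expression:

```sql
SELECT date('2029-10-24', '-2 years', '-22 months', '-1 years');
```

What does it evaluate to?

2024-12-24

Adding -2 years to 2029-10-24 gives 2027-10-24.
Adding -22 months to 2027-10-24 gives 2025-12-24.
Adding -1 year to 2025-12-24 gives 2024-12-24.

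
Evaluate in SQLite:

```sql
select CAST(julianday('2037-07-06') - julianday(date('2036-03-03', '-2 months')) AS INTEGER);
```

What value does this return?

Adding -2 months to 2036-03-03 gives 2036-01-03.
28 days remain in January 2036 after the 3rd (31 − 3).
Full months from February 2036 through June 2037 contribute their day counts.
Then 6 days into July 2037.
Total: 28 + 29 + 31 + 30 + 31 + 30 + 31 + 31 + 30 + 31 + 30 + 31 + 31 + 28 + 31 + 30 + 31 + 30 + 6 = 550.

550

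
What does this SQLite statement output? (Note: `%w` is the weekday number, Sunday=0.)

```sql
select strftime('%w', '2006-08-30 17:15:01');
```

2006-08-30 is a Wednesday; with Sunday=0 that is 3.

3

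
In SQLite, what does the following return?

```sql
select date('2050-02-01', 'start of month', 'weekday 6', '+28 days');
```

`start of month` rewinds 2050-02-01 to 2050-02-01.
`weekday 6` advances to the next Saturday; 2050-02-01 is a Tuesday, so it moves forward to 2050-02-05.
February 2050 has 28 days; 23 remain after the 5th, so 24 days reach 2050-03-01.
Advancing 4 more days within March lands on 2050-03-05.

2050-03-05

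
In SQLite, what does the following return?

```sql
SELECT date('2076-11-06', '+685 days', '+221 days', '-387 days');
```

2078-04-09

Applying '+685 days' to 2076-11-06: counting 685 days forward gives 2078-09-22.
Applying '+221 days' to 2078-09-22: counting 221 days forward gives 2079-05-01.
Applying '-387 days' to 2079-05-01: counting 387 days back gives 2078-04-09.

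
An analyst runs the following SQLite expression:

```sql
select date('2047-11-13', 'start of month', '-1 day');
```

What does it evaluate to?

2047-10-31

`start of month` rewinds 2047-11-13 to 2047-11-01.
Going back 1 day from 2047-11-01 reaches 2047-10-31 (last day of October, 31 days).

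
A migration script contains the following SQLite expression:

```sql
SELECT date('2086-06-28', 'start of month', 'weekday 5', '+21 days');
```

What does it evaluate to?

2086-06-28

`start of month` rewinds 2086-06-28 to 2086-06-01.
`weekday 5` advances to the next Friday; 2086-06-01 is a Saturday, so it moves forward to 2086-06-07.
Advancing 21 more days within June lands on 2086-06-28.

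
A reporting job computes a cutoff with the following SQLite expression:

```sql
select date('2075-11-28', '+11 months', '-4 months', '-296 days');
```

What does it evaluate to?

2075-09-06

Adding +11 months to 2075-11-28 gives 2076-10-28.
Adding -4 months to 2076-10-28 gives 2076-06-28.
Applying '-296 days' to 2076-06-28: counting 296 days back gives 2075-09-06.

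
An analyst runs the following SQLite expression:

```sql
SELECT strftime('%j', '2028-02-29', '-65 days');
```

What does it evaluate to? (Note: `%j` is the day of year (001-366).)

First apply '-65 days': 2028-02-29 → 2027-12-26.
Day-of-year for 2027-12-26: days since 2027-01-01 inclusive = 360, zero-padded to 360.

360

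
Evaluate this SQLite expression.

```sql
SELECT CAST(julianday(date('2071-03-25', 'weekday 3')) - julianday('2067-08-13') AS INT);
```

`weekday 3` advances to the next Wednesday; 2071-03-25 is already a Wednesday, so it stays at 2071-03-25.
18 days remain in August 2067 after the 13th (31 − 13).
Full months from September 2067 through February 2071 contribute their day counts.
Then 25 days into March 2071.
Total: 18 + 30 + 31 + 30 + 31 + 31 + 29 + 31 + 30 + 31 + 30 + 31 + 31 + 30 + 31 + 30 + 31 + 31 + 28 + 31 + 30 + 31 + 30 + 31 + 31 + 30 + 31 + 30 + 31 + 31 + 28 + 31 + 30 + 31 + 30 + 31 + 31 + 30 + 31 + 30 + 31 + 31 + 28 + 25 = 1320.

1320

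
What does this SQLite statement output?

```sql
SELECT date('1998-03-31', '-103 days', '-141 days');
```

Applying '-103 days' to 1998-03-31: counting 103 days back gives 1997-12-18.
Applying '-141 days' to 1997-12-18: counting 141 days back gives 1997-07-30.

1997-07-30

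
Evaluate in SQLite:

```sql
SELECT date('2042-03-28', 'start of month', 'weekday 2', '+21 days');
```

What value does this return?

2042-03-25

`start of month` rewinds 2042-03-28 to 2042-03-01.
`weekday 2` advances to the next Tuesday; 2042-03-01 is a Saturday, so it moves forward to 2042-03-04.
Advancing 21 more days within March lands on 2042-03-25.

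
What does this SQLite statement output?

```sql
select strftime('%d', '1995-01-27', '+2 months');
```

27

First apply '+2 months': 1995-01-27 → 1995-03-27.
`%d` extracts the 2-digit day of month: 27.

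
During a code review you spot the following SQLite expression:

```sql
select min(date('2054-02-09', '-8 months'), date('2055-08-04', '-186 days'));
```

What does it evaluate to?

date('2054-02-09', '-8 months') → 2053-06-09.
date('2055-08-04', '-186 days') → 2055-01-30.
Earlier of the two is 2053-06-09.

2053-06-09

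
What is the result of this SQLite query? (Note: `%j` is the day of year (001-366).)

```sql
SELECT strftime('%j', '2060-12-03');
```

Day-of-year for 2060-12-03: days since 2060-01-01 inclusive = 338, zero-padded to 338.

338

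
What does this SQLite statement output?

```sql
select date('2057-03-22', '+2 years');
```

2059-03-22

Adding +2 years to 2057-03-22 gives 2059-03-22.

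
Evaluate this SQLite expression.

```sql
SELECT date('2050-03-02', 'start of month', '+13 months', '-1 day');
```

2051-03-31

`start of month` rewinds 2050-03-02 to 2050-03-01.
Adding +13 months to 2050-03-01 gives 2051-04-01.
Going back 1 day from 2051-04-01 reaches 2051-03-31 (last day of March, 31 days).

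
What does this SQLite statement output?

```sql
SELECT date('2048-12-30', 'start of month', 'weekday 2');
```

`start of month` rewinds 2048-12-30 to 2048-12-01.
`weekday 2` advances to the next Tuesday; 2048-12-01 is already a Tuesday, so it stays at 2048-12-01.

2048-12-01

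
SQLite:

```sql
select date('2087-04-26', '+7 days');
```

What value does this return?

2087-05-03

April 2087 has 30 days; 4 remain after the 26th, so 5 days reach 2087-05-01.
Advancing 2 more days within May lands on 2087-05-03.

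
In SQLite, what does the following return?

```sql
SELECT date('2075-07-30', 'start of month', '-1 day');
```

2075-06-30

`start of month` rewinds 2075-07-30 to 2075-07-01.
Going back 1 day from 2075-07-01 reaches 2075-06-30 (last day of June, 30 days).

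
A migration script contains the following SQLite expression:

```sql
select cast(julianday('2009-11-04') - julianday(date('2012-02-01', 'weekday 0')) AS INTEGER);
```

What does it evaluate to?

`weekday 0` advances to the next Sunday; 2012-02-01 is a Wednesday, so it moves forward to 2012-02-05.
26 days remain in November 2009 after the 4th (30 − 4).
Full months from December 2009 through January 2012 contribute their day counts.
Then 5 days into February 2012.
Total: 26 + 31 + 31 + 28 + 31 + 30 + 31 + 30 + 31 + 31 + 30 + 31 + 30 + 31 + 31 + 28 + 31 + 30 + 31 + 30 + 31 + 31 + 30 + 31 + 30 + 31 + 31 + 5 = 823.
The subtraction is earlier − later, so the result is −823 → -823.

-823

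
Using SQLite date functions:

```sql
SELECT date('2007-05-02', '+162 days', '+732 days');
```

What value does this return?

2009-10-12

Applying '+162 days' to 2007-05-02: counting 162 days forward gives 2007-10-11.
Applying '+732 days' to 2007-10-11: counting 732 days forward gives 2009-10-12.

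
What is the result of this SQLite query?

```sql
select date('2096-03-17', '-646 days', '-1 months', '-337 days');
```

Applying '-646 days' to 2096-03-17: counting 646 days back gives 2094-06-10.
Adding -1 month to 2094-06-10 gives 2094-05-10.
Applying '-337 days' to 2094-05-10: counting 337 days back gives 2093-06-07.

2093-06-07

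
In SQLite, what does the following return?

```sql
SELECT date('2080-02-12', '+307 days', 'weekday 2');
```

Applying '+307 days' to 2080-02-12: counting 307 days forward gives 2080-12-15.
`weekday 2` advances to the next Tuesday; 2080-12-15 is a Sunday, so it moves forward to 2080-12-17.

2080-12-17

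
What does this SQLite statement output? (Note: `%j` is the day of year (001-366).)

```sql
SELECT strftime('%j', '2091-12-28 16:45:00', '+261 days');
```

First apply '+261 days': 2091-12-28 16:45:00 → 2092-09-14 16:45:00.
Day-of-year for 2092-09-14: days since 2092-01-01 inclusive = 258, zero-padded to 258.

258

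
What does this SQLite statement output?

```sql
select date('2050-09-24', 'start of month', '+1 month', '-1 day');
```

2050-09-30

`start of month` rewinds 2050-09-24 to 2050-09-01.
Adding +1 month to 2050-09-01 gives 2050-10-01.
Going back 1 day from 2050-10-01 reaches 2050-09-30 (last day of September, 30 days).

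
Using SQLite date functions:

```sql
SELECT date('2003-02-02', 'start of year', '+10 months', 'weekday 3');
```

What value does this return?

2003-11-05

`start of year` rewinds 2003-02-02 to 2003-01-01.
Adding +10 months to 2003-01-01 gives 2003-11-01.
`weekday 3` advances to the next Wednesday; 2003-11-01 is a Saturday, so it moves forward to 2003-11-05.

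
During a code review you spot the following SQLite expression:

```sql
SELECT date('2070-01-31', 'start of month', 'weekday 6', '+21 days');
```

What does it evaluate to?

2070-01-25

`start of month` rewinds 2070-01-31 to 2070-01-01.
`weekday 6` advances to the next Saturday; 2070-01-01 is a Wednesday, so it moves forward to 2070-01-04.
Advancing 21 more days within January lands on 2070-01-25.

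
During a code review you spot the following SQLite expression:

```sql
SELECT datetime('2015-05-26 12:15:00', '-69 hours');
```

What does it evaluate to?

-69 hours from 2015-05-26 12:15:00 is 2015-05-23 15:15:00 (crosses midnight).

2015-05-23 15:15:00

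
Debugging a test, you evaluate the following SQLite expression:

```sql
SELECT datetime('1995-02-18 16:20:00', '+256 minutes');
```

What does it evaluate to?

1995-02-18 20:36:00

256 minutes = 4h 16m; +256 minutes from 1995-02-18 16:20:00 is 1995-02-18 20:36:00.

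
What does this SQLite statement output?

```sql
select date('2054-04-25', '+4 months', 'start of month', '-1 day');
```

Adding +4 months to 2054-04-25 gives 2054-08-25.
`start of month` rewinds 2054-08-25 to 2054-08-01.
Going back 1 day from 2054-08-01 reaches 2054-07-31 (last day of July, 31 days).

2054-07-31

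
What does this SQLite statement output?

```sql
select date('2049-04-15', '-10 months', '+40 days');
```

2048-07-25

Adding -10 months to 2049-04-15 gives 2048-06-15.
June 2048 has 30 days; 15 remain after the 15th, so 16 days reach 2048-07-01.
Advancing 24 more days within July lands on 2048-07-25.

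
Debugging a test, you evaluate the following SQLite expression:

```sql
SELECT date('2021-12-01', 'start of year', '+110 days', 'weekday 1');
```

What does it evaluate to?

2021-04-26

`start of year` rewinds 2021-12-01 to 2021-01-01.
Applying '+110 days' to 2021-01-01: counting 110 days forward gives 2021-04-21.
`weekday 1` advances to the next Monday; 2021-04-21 is a Wednesday, so it moves forward to 2021-04-26.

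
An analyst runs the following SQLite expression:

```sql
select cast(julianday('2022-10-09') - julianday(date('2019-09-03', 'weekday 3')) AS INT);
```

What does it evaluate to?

`weekday 3` advances to the next Wednesday; 2019-09-03 is a Tuesday, so it moves forward to 2019-09-04.
26 days remain in September 2019 after the 4th (30 − 4).
Full months from October 2019 through September 2022 contribute their day counts.
Then 9 days into October 2022.
Total: 26 + 31 + 30 + 31 + 31 + 29 + 31 + 30 + 31 + 30 + 31 + 31 + 30 + 31 + 30 + 31 + 31 + 28 + 31 + 30 + 31 + 30 + 31 + 31 + 30 + 31 + 30 + 31 + 31 + 28 + 31 + 30 + 31 + 30 + 31 + 31 + 30 + 9 = 1131.

1131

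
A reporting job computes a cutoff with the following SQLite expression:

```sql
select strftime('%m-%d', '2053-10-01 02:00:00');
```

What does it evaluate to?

`%m-%d` extracts the month-day: 10-01.

10-01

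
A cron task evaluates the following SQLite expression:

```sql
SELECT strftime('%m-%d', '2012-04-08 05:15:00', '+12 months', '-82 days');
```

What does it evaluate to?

First apply '+12 months', '-82 days': 2012-04-08 05:15:00 → 2013-01-16 05:15:00.
`%m-%d` extracts the month-day: 01-16.

01-16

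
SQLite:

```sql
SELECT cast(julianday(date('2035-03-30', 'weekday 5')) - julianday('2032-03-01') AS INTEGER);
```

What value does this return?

`weekday 5` advances to the next Friday; 2035-03-30 is already a Friday, so it stays at 2035-03-30.
30 days remain in March 2032 after the 1st (31 − 1).
Full months from April 2032 through February 2035 contribute their day counts.
Then 30 days into March 2035.
Total: 30 + 30 + 31 + 30 + 31 + 31 + 30 + 31 + 30 + 31 + 31 + 28 + 31 + 30 + 31 + 30 + 31 + 31 + 30 + 31 + 30 + 31 + 31 + 28 + 31 + 30 + 31 + 30 + 31 + 31 + 30 + 31 + 30 + 31 + 31 + 28 + 30 = 1124.

1124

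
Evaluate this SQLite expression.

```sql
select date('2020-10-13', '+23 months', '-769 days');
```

Adding +23 months to 2020-10-13 gives 2022-09-13.
Applying '-769 days' to 2022-09-13: counting 769 days back gives 2020-08-05.

2020-08-05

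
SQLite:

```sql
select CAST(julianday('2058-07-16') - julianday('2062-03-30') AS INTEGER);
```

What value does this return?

-1353

15 days remain in July 2058 after the 16th (31 − 16).
Full months from August 2058 through February 2062 contribute their day counts.
Then 30 days into March 2062.
Total: 15 + 31 + 30 + 31 + 30 + 31 + 31 + 28 + 31 + 30 + 31 + 30 + 31 + 31 + 30 + 31 + 30 + 31 + 31 + 29 + 31 + 30 + 31 + 30 + 31 + 31 + 30 + 31 + 30 + 31 + 31 + 28 + 31 + 30 + 31 + 30 + 31 + 31 + 30 + 31 + 30 + 31 + 31 + 28 + 30 = 1353.
The subtraction is earlier − later, so the result is −1353 → -1353.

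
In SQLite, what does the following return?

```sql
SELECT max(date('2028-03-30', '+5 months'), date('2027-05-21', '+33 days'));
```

2028-08-30

date('2028-03-30', '+5 months') → 2028-08-30.
date('2027-05-21', '+33 days') → 2027-06-23.
Later of the two is 2028-08-30.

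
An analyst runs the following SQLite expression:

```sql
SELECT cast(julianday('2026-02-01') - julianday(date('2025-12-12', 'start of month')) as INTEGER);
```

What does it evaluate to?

62

`start of month` rewinds 2025-12-12 to 2025-12-01.
30 days remain in December 2025 after the 1st (31 − 1).
January 2026: 31 days.
Then 1 day into February 2026.
Total: 30 + 31 + 1 = 62.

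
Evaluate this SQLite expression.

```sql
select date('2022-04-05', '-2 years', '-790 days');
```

2018-02-05

Adding -2 years to 2022-04-05 gives 2020-04-05.
Applying '-790 days' to 2020-04-05: counting 790 days back gives 2018-02-05.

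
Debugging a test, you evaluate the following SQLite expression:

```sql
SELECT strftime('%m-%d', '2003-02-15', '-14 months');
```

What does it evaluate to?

12-15

First apply '-14 months': 2003-02-15 → 2001-12-15.
`%m-%d` extracts the month-day: 12-15.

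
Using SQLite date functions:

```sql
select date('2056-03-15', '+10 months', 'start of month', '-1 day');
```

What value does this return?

Adding +10 months to 2056-03-15 gives 2057-01-15.
`start of month` rewinds 2057-01-15 to 2057-01-01.
Going back 1 day from 2057-01-01 reaches 2056-12-31 (last day of December, 31 days).

2056-12-31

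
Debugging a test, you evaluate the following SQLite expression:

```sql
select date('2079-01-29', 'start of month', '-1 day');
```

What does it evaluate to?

`start of month` rewinds 2079-01-29 to 2079-01-01.
Going back 1 day from 2079-01-01 reaches 2078-12-31 (last day of December, 31 days).

2078-12-31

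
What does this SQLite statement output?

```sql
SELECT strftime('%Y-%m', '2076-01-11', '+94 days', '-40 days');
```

2076-03

First apply '+94 days', '-40 days': 2076-01-11 → 2076-03-05.
`%Y-%m` extracts the year-month: 2076-03.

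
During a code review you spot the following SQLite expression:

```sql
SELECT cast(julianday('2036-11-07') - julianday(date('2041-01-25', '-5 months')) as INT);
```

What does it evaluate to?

Adding -5 months to 2041-01-25 gives 2040-08-25.
23 days remain in November 2036 after the 7th (30 − 7).
Full months from December 2036 through July 2040 contribute their day counts.
Then 25 days into August 2040.
Total: 23 + 31 + 31 + 28 + 31 + 30 + 31 + 30 + 31 + 31 + 30 + 31 + 30 + 31 + 31 + 28 + 31 + 30 + 31 + 30 + 31 + 31 + 30 + 31 + 30 + 31 + 31 + 28 + 31 + 30 + 31 + 30 + 31 + 31 + 30 + 31 + 30 + 31 + 31 + 29 + 31 + 30 + 31 + 30 + 31 + 25 = 1387.
The subtraction is earlier − later, so the result is −1387 → -1387.

-1387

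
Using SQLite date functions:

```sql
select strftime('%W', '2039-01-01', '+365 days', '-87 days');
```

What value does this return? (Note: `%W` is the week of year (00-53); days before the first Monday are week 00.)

40

First apply '+365 days', '-87 days': 2039-01-01 → 2039-10-06.
2039-10-06 is a Thursday. SQLite's %W counts Mondays since the year started; the result is 40.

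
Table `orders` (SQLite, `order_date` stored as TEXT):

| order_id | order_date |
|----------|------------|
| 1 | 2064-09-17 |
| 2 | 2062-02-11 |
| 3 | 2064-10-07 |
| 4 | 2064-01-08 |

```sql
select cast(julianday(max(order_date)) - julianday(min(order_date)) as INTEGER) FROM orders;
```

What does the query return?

969

MIN = 2062-02-11, MAX = 2064-10-07.
17 days remain in February 2062 after the 11th (28 − 11).
Full months from March 2062 through September 2064 contribute their day counts.
Then 7 days into October 2064.
Total: 17 + 31 + 30 + 31 + 30 + 31 + 31 + 30 + 31 + 30 + 31 + 31 + 28 + 31 + 30 + 31 + 30 + 31 + 31 + 30 + 31 + 30 + 31 + 31 + 29 + 31 + 30 + 31 + 30 + 31 + 31 + 30 + 7 = 969.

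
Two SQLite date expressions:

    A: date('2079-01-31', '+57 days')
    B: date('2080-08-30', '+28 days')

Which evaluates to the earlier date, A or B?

A = 2079-03-29.
B = 2080-09-27.
A is earlier.

A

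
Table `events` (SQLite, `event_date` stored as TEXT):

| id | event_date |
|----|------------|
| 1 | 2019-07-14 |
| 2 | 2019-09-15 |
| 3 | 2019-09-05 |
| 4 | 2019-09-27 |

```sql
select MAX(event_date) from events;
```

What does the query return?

MAX over {2019-07-14, 2019-09-05, 2019-09-15, 2019-09-27}.

2019-09-27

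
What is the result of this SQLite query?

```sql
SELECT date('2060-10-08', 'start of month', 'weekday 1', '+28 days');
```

`start of month` rewinds 2060-10-08 to 2060-10-01.
`weekday 1` advances to the next Monday; 2060-10-01 is a Friday, so it moves forward to 2060-10-04.
October 2060 has 31 days; 27 remain after the 4th, so 28 days reach 2060-11-01.

2060-11-01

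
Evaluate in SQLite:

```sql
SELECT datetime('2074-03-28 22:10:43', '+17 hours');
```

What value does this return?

+17 hours from 2074-03-28 22:10:43 is 2074-03-29 15:10:43 (crosses midnight).

2074-03-29 15:10:43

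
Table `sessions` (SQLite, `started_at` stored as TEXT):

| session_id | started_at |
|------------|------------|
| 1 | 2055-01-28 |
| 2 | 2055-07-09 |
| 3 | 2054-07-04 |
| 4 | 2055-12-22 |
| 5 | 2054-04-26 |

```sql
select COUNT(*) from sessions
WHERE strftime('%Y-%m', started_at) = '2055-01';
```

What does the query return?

Rows with year-month 2055-01: 2055-01-28 → 1.

1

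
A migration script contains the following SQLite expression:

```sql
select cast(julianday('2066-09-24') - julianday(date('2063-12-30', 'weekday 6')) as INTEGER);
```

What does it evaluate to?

`weekday 6` advances to the next Saturday; 2063-12-30 is a Sunday, so it moves forward to 2064-01-05.
26 days remain in January 2064 after the 5th (31 − 5).
Full months from February 2064 through August 2066 contribute their day counts.
Then 24 days into September 2066.
Total: 26 + 29 + 31 + 30 + 31 + 30 + 31 + 31 + 30 + 31 + 30 + 31 + 31 + 28 + 31 + 30 + 31 + 30 + 31 + 31 + 30 + 31 + 30 + 31 + 31 + 28 + 31 + 30 + 31 + 30 + 31 + 31 + 24 = 993.

993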